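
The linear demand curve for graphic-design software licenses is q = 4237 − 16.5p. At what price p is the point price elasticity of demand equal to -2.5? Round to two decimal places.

Ed = −16.5p/(4237 − 16.5p). Set this equal to -2.5:
16.5p = 2.5·(4237 − 16.5p) ⇒ 16.5p(1 + 2.5) = 2.5·4237
p = 2.5·4237 / (16.5·3.5) = 183.4199…

183.42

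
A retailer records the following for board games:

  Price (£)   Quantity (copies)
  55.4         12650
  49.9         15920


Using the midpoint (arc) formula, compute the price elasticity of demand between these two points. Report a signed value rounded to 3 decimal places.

-2.191

%ΔQ = (15920 − 12650) / [(12650 + 15920)/2] = 3270/14285 = 0.228911…
%ΔP = (49.9 − 55.4) / [(55.4 + 49.9)/2] = -5.5/52.65 = -0.104463…
Arc Ed = %ΔQ / %ΔP = (3270/14285) / (-5.5/52.65) = -2.19130…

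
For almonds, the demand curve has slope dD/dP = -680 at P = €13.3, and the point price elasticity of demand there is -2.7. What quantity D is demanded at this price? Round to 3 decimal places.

3349.630

Ed = (dD/dP)·(P/D) ⇒ D = (dD/dP)·P/Ed = (-680)·13.3/(-2.7) = 3349.62962…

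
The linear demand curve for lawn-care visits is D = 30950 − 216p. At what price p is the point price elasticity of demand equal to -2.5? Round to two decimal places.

102.35

Ed = −216p/(30950 − 216p). Set this equal to -2.5:
216p = 2.5·(30950 − 216p) ⇒ 216p(1 + 2.5) = 2.5·30950
p = 2.5·30950 / (216·3.5) = 102.3478…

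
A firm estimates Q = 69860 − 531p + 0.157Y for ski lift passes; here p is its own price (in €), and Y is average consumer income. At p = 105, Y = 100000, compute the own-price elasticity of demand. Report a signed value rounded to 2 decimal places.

At the given values, Q = 69860 − 531(105) + 0.157(100000) = 29805.
∂Q/∂p = −531.
E = (-531) × (105/29805) = -1.8706…

-1.87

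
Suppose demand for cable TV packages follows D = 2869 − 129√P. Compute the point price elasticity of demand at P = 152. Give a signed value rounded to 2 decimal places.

-0.62

dD/dP = −129/(2√P) = -5.23164. At P = 152, D = 1278.58.
Ed = (dD/dP)·(P/D) = (-5.23164) × (152/1278.58) = -0.6219…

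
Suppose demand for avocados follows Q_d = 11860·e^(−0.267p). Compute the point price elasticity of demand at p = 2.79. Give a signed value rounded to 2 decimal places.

-0.74

dQ_d/dp = −0.267·Q_d = -1503.41. At p = 2.79, Q_d = 5630.74.
Ed = (dQ_d/dp)·(p/Q_d) = (-1503.41) × (2.79/5630.74) = -0.7449…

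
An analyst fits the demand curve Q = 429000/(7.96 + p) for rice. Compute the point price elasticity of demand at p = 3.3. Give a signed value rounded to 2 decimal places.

-0.29

dQ/dp = −429000/(7.96 + p)² = -3383.61. At p = 3.3, Q = 38099.5.
Ed = (dQ/dp)·(p/Q) = (-3383.61) × (3.3/38099.5) = -0.2930…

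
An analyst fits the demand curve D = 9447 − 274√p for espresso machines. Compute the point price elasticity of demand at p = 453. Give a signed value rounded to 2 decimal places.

dD/dp = −274/(2√p) = -6.43682. At p = 453, D = 3615.24.
Ed = (dD/dp)·(p/D) = (-6.43682) × (453/3615.24) = -0.8065…

-0.81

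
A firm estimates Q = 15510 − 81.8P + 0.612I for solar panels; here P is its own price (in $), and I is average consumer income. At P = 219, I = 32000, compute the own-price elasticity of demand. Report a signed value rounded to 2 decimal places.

-1.04

At the given values, Q = 15510 − 81.8(219) + 0.612(32000) = 17179.8.
∂Q/∂P = −81.8.
E = (-81.8) × (219/17179.8) = -1.0427…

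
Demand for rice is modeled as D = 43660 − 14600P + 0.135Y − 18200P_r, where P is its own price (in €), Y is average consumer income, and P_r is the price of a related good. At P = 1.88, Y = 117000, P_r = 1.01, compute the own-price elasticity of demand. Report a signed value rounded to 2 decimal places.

-2.01

At the given values, D = 43660 − 14600(1.88) + 0.135(117000) − 18200(1.01) = 13625.
∂D/∂P = −14600.
E = (-14600) × (1.88/13625) = -2.0145…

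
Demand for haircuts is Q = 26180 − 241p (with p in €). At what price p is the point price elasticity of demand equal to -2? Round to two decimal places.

Ed = −241p/(26180 − 241p). Set this equal to -2:
241p = 2·(26180 − 241p) ⇒ 241p(1 + 2) = 2·26180
p = 2·26180 / (241·3) = 72.4204…

72.42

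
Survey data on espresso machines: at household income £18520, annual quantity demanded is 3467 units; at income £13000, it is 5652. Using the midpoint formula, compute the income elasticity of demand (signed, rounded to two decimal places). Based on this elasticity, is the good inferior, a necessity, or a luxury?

%ΔQ = (5652 − 3467)/[( 3467 + 5652)/2] = 2185/4559.5 = 0.479219…
%ΔIncome = (13000 − 18520)/[( 18520 + 13000)/2] = -5520/15760 = -0.350253…
E_income = (2185/4559.5) / (-5520/15760) = -1.3682…
E_income < 0 ⇒ inferior good.

-1.37; inferior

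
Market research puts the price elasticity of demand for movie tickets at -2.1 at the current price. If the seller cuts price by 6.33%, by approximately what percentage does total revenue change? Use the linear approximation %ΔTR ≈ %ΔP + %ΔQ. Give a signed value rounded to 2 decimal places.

+6.96%

%ΔQ ≈ Ed × %ΔP = (-2.1) × (-6.33%) = +13.2930%
%ΔTR ≈ %ΔP + %ΔQ = (-6.33%) + (+13.2930%) = +6.9630%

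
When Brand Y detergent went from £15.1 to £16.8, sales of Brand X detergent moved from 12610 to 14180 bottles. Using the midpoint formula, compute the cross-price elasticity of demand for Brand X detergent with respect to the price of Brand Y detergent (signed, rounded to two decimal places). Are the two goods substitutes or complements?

1.10; substitutes

%ΔQ_{Brand X detergent} = (14180 − 12610)/avg = 1570/13395 = 0.117207…
%ΔP_{Brand Y detergent} = (16.8 − 15.1)/avg = 1.7/15.95 = 0.106583…
E_cross = (1570/13395) / (1.7/15.95) = 1.0996…
E_cross > 0 ⇒ the goods are substitutes.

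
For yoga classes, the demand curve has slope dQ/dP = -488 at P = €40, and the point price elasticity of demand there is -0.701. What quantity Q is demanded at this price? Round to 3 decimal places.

27845.934

Ed = (dQ/dP)·(P/Q) ⇒ Q = (dQ/dP)·P/Ed = (-488)·40/(-0.701) = 27845.93437…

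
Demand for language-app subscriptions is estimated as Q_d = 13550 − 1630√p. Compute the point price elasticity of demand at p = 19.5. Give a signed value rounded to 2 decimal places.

dQ_d/dp = −1630/(2√p) = -184.561. At p = 19.5, Q_d = 6352.11.
Ed = (dQ_d/dp)·(p/Q_d) = (-184.561) × (19.5/6352.11) = -0.5665…

-0.57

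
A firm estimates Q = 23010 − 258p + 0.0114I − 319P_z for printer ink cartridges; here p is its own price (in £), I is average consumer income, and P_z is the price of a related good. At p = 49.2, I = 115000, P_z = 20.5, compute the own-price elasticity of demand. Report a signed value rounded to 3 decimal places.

At the given values, Q = 23010 − 258(49.2) + 0.0114(115000) − 319(20.5) = 5087.9.
∂Q/∂p = −258.
E = (-258) × (49.2/5087.9) = -2.49486…

-2.495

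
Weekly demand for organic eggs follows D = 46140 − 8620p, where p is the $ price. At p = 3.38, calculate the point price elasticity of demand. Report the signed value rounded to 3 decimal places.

-1.713

dD/dp = −8620. At p = 3.38, D = 46140 − 8620(3.38) = 17004.4.
Ed = (dD/dp)·(p/D) = −8620 × (3.38/17004.4) = -1.71341…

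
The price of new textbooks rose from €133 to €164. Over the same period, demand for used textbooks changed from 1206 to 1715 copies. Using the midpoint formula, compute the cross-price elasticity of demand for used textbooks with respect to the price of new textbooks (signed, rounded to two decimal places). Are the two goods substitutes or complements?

%ΔQ_{used textbooks} = (1715 − 1206)/avg = 509/1460.5 = 0.348510…
%ΔP_{new textbooks} = (164 − 133)/avg = 31/148.5 = 0.208754…
E_cross = (509/1460.5) / (31/148.5) = 1.6694…
E_cross > 0 ⇒ the goods are substitutes.

1.67; substitutes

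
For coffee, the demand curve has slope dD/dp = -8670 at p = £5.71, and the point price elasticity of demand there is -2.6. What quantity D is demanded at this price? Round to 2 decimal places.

Ed = (dD/dp)·(p/D) ⇒ D = (dD/dp)·p/Ed = (-8670)·5.71/(-2.6) = 19040.6538…

19040.65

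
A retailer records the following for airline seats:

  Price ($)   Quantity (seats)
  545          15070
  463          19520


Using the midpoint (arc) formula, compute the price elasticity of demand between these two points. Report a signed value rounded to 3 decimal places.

%ΔQ = (19520 − 15070) / [(15070 + 19520)/2] = 4450/17295 = 0.257299…
%ΔP = (463 − 545) / [(545 + 463)/2] = -82/504 = -0.162698…
Arc Ed = %ΔQ / %ΔP = (4450/17295) / (-82/504) = -1.58145…

-1.581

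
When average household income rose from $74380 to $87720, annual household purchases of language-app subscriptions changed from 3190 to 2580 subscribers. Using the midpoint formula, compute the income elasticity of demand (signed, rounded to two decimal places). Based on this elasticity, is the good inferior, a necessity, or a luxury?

-1.28; inferior

%ΔQ = (2580 − 3190)/[( 3190 + 2580)/2] = -610/2885 = -0.211438…
%ΔIncome = (87720 − 74380)/[( 74380 + 87720)/2] = 13340/81050 = 0.164589…
E_income = (-610/2885) / (13340/81050) = -1.2846…
E_income < 0 ⇒ inferior good.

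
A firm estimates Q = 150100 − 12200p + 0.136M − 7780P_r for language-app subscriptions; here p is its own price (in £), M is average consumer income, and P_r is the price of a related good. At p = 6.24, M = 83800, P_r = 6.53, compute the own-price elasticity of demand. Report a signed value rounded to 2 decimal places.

-2.20

At the given values, Q = 150100 − 12200(6.24) + 0.136(83800) − 7780(6.53) = 34565.4.
∂Q/∂p = −12200.
E = (-12200) × (6.24/34565.4) = -2.2024…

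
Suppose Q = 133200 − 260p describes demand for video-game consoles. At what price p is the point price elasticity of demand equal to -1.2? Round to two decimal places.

Ed = −260p/(133200 − 260p). Set this equal to -1.2:
260p = 1.2·(133200 − 260p) ⇒ 260p(1 + 1.2) = 1.2·133200
p = 1.2·133200 / (260·2.2) = 279.4405…

279.44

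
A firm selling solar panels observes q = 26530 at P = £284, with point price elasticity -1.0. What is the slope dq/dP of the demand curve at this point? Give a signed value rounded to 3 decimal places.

Ed = (dq/dP)·(P/q) ⇒ dq/dP = Ed·q/P = (-1.0)·26530/284 = -93.41549…

-93.415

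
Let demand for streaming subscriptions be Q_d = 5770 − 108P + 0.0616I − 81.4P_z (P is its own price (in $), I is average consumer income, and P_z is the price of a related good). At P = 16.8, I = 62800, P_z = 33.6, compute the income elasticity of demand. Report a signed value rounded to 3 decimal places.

At the given values, Q_d = 5770 − 108(16.8) + 0.0616(62800) − 81.4(33.6) = 5089.04.
∂Q_d/∂I = 0.0616.
E = (0.0616) × (62800/5089.04) = 0.76015…

0.760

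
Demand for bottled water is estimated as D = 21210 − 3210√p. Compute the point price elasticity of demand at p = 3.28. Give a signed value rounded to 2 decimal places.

dD/dp = −3210/(2√p) = -886.213. At p = 3.28, D = 15396.4.
Ed = (dD/dp)·(p/D) = (-886.213) × (3.28/15396.4) = -0.1887…

-0.19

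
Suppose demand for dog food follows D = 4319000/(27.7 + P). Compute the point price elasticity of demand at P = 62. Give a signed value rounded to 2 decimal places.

-0.69

dD/dP = −4319000/(27.7 + P)² = -536.782. At P = 62, D = 48149.4.
Ed = (dD/dP)·(P/D) = (-536.782) × (62/48149.4) = -0.6911…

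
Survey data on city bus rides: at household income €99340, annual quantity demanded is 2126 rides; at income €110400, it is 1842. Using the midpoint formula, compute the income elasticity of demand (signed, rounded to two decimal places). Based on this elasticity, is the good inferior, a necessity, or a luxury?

%ΔQ = (1842 − 2126)/[( 2126 + 1842)/2] = -284/1984 = -0.143145…
%ΔIncome = (110400 − 99340)/[( 99340 + 110400)/2] = 11060/104870 = 0.105463…
E_income = (-284/1984) / (11060/104870) = -1.3572…
E_income < 0 ⇒ inferior good.

-1.36; inferior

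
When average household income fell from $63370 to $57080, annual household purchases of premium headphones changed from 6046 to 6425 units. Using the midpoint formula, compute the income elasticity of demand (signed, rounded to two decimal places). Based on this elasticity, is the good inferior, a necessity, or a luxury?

%ΔQ = (6425 − 6046)/[( 6046 + 6425)/2] = 379/6235.5 = 0.060781…
%ΔIncome = (57080 − 63370)/[( 63370 + 57080)/2] = -6290/60225 = -0.104441…
E_income = (379/6235.5) / (-6290/60225) = -0.5819…
E_income < 0 ⇒ inferior good.

-0.58; inferior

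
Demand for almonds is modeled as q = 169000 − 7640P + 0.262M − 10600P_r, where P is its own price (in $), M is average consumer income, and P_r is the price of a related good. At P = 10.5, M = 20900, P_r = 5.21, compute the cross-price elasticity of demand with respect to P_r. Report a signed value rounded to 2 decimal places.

At the given values, q = 169000 − 7640(10.5) + 0.262(20900) − 10600(5.21) = 39029.8.
∂q/∂P_r = -10600.
E = (-10600) × (5.21/39029.8) = -1.4149…

-1.41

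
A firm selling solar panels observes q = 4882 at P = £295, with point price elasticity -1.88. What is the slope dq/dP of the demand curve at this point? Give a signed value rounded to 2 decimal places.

Ed = (dq/dP)·(P/q) ⇒ dq/dP = Ed·q/P = (-1.88)·4882/295 = -31.1124…

-31.11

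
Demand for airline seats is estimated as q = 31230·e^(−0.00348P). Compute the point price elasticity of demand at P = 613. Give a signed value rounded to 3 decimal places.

dq/dP = −0.00348·q = -12.8735. At P = 613, q = 3699.28.
Ed = (dq/dP)·(P/q) = (-12.8735) × (613/3699.28) = -2.13324

-2.133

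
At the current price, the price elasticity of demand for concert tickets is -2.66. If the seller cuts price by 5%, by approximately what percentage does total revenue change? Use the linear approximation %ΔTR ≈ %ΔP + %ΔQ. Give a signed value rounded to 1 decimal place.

%ΔQ ≈ Ed × %ΔP = (-2.66) × (-5%) = +13.3000%
%ΔTR ≈ %ΔP + %ΔQ = (-5%) + (+13.3000%) = +8.3000%

+8.3%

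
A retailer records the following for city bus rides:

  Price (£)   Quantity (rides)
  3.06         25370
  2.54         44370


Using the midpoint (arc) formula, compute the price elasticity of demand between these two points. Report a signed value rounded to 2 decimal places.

-2.93

%ΔQ = (44370 − 25370) / [(25370 + 44370)/2] = 19000/34870 = 0.544880…
%ΔP = (2.54 − 3.06) / [(3.06 + 2.54)/2] = -0.52/2.8 = -0.185714…
Arc Ed = %ΔQ / %ΔP = (19000/34870) / (-0.52/2.8) = -2.9339…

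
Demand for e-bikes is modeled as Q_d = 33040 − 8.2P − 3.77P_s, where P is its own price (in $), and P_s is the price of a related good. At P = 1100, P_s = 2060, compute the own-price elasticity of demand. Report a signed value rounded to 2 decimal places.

-0.55

At the given values, Q_d = 33040 − 8.2(1100) − 3.77(2060) = 16253.8.
∂Q_d/∂P = −8.2.
E = (-8.2) × (1100/16253.8) = -0.5549…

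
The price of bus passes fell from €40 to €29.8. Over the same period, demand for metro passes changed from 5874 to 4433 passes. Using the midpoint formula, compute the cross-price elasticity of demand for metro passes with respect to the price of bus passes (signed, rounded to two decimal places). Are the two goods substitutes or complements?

%ΔQ_{metro passes} = (4433 − 5874)/avg = -1441/5153.5 = -0.279615…
%ΔP_{bus passes} = (29.8 − 40)/avg = -10.2/34.9 = -0.292263…
E_cross = (-1441/5153.5) / (-10.2/34.9) = 0.9567…
E_cross > 0 ⇒ the goods are substitutes.

0.96; substitutes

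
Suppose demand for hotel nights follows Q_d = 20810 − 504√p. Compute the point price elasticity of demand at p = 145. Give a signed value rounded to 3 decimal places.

dQ_d/dp = −504/(2√p) = -20.9275. At p = 145, Q_d = 14741.
Ed = (dQ_d/dp)·(p/Q_d) = (-20.9275) × (145/14741) = -0.20585…

-0.206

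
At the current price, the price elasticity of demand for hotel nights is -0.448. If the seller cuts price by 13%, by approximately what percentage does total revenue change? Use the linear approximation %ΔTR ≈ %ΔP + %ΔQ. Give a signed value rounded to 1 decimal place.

%ΔQ ≈ Ed × %ΔP = (-0.448) × (-13%) = +5.8240%
%ΔTR ≈ %ΔP + %ΔQ = (-13%) + (+5.8240%) = -7.1760%

-7.2%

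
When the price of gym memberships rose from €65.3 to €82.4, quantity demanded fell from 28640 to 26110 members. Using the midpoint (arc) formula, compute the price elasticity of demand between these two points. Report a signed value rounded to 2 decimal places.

-0.40

%ΔQ = (26110 − 28640) / [(28640 + 26110)/2] = -2530/27375 = -0.092420…
%ΔP = (82.4 − 65.3) / [(65.3 + 82.4)/2] = 17.1/73.85 = 0.231550…
Arc Ed = %ΔQ / %ΔP = (-2530/27375) / (17.1/73.85) = -0.3991…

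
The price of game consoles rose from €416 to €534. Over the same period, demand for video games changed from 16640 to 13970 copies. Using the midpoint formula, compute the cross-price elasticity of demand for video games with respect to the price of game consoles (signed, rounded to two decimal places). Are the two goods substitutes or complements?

-0.70; complements

%ΔQ_{video games} = (13970 − 16640)/avg = -2670/15305 = -0.174452…
%ΔP_{game consoles} = (534 − 416)/avg = 118/475 = 0.248421…
E_cross = (-2670/15305) / (118/475) = -0.7022…
E_cross < 0 ⇒ the goods are complements.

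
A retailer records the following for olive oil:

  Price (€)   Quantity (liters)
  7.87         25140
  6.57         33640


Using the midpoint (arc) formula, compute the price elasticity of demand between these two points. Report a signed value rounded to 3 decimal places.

%ΔQ = (33640 − 25140) / [(25140 + 33640)/2] = 8500/29390 = 0.289214…
%ΔP = (6.57 − 7.87) / [(7.87 + 6.57)/2] = -1.3/7.22 = -0.180055…
Arc Ed = %ΔQ / %ΔP = (8500/29390) / (-1.3/7.22) = -1.60625…

-1.606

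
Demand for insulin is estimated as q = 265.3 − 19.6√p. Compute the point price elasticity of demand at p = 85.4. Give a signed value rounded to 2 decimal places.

dq/dp = −19.6/(2√p) = -1.06047. At p = 85.4, q = 84.1722.
Ed = (dq/dp)·(p/q) = (-1.06047) × (85.4/84.1722) = -1.0759…

-1.08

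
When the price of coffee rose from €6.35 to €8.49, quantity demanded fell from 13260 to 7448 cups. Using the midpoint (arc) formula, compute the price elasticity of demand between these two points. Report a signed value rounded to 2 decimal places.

-1.95

%ΔQ = (7448 − 13260) / [(13260 + 7448)/2] = -5812/10354 = -0.561328…
%ΔP = (8.49 − 6.35) / [(6.35 + 8.49)/2] = 2.14/7.42 = 0.288409…
Arc Ed = %ΔQ / %ΔP = (-5812/10354) / (2.14/7.42) = -1.9462…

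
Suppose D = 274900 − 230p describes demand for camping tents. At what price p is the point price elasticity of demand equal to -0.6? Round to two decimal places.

448.21

Ed = −230p/(274900 − 230p). Set this equal to -0.6:
230p = 0.6·(274900 − 230p) ⇒ 230p(1 + 0.6) = 0.6·274900
p = 0.6·274900 / (230·1.6) = 448.2065…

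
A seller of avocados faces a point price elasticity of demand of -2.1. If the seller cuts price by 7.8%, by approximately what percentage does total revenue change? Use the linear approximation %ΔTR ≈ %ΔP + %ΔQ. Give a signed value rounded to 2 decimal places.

%ΔQ ≈ Ed × %ΔP = (-2.1) × (-7.8%) = +16.3800%
%ΔTR ≈ %ΔP + %ΔQ = (-7.8%) + (+16.3800%) = +8.5800%

+8.58%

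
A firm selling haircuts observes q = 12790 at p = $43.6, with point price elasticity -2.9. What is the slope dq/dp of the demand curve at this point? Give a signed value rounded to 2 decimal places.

Ed = (dq/dp)·(p/q) ⇒ dq/dp = Ed·q/p = (-2.9)·12790/43.6 = -850.7110…

-850.71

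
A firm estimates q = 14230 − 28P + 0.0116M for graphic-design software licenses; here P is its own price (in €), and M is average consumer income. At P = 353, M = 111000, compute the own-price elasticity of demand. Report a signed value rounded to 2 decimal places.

-1.75

At the given values, q = 14230 − 28(353) + 0.0116(111000) = 5633.6.
∂q/∂P = −28.
E = (-28) × (353/5633.6) = -1.7544…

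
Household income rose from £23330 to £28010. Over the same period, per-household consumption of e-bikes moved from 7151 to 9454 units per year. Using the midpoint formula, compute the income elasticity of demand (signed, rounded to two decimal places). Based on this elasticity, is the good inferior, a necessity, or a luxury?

1.52; luxury

%ΔQ = (9454 − 7151)/[( 7151 + 9454)/2] = 2303/8302.5 = 0.277386…
%ΔIncome = (28010 − 23330)/[( 23330 + 28010)/2] = 4680/25670 = 0.182313…
E_income = (2303/8302.5) / (4680/25670) = 1.5214…
E_income > 1 ⇒ normal good, luxury.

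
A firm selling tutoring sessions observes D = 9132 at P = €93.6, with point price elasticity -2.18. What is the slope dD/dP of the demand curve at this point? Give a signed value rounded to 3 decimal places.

Ed = (dD/dP)·(P/D) ⇒ dD/dP = Ed·D/P = (-2.18)·9132/93.6 = -212.68974…

-212.690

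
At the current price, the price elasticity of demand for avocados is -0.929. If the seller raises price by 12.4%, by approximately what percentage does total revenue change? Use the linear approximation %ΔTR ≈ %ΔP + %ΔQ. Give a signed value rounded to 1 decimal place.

+0.9%

%ΔQ ≈ Ed × %ΔP = (-0.929) × (+12.4%) = -11.5196%
%ΔTR ≈ %ΔP + %ΔQ = (+12.4%) + (-11.5196%) = +0.8804%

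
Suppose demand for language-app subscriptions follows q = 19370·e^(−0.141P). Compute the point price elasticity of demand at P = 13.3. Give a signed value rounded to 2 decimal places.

dq/dP = −0.141·q = -418.713. At P = 13.3, q = 2969.59.
Ed = (dq/dP)·(P/q) = (-418.713) × (13.3/2969.59) = -1.8753

-1.88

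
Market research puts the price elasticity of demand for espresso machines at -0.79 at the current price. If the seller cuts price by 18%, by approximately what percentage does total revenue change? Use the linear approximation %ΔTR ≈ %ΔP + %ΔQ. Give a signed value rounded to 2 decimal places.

%ΔQ ≈ Ed × %ΔP = (-0.79) × (-18%) = +14.2200%
%ΔTR ≈ %ΔP + %ΔQ = (-18%) + (+14.2200%) = -3.7800%

-3.78%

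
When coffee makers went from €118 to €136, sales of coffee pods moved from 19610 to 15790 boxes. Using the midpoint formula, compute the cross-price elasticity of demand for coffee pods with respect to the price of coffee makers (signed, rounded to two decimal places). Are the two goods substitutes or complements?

-1.52; complements

%ΔQ_{coffee pods} = (15790 − 19610)/avg = -3820/17700 = -0.215819…
%ΔP_{coffee makers} = (136 − 118)/avg = 18/127 = 0.141732…
E_cross = (-3820/17700) / (18/127) = -1.5227…
E_cross < 0 ⇒ the goods are complements.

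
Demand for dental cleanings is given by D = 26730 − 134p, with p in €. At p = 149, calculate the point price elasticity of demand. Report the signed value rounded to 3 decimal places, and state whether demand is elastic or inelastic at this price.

dD/dp = −134. At p = 149, D = 26730 − 134(149) = 6764.
Ed = (dD/dp)·(p/D) = −134 × (149/6764) = -2.95180…
|Ed| = 2.952 > 1, so demand is elastic.

-2.952; elastic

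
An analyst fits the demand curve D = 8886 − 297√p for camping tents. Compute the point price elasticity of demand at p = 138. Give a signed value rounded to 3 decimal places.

-0.323

dD/dp = −297/(2√p) = -12.6412. At p = 138, D = 5397.04.
Ed = (dD/dp)·(p/D) = (-12.6412) × (138/5397.04) = -0.32322…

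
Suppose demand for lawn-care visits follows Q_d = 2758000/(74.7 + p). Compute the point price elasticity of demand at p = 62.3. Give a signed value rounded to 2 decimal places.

-0.45

dQ_d/dp = −2758000/(74.7 + p)² = -146.944. At p = 62.3, Q_d = 20131.4.
Ed = (dQ_d/dp)·(p/Q_d) = (-146.944) × (62.3/20131.4) = -0.4547…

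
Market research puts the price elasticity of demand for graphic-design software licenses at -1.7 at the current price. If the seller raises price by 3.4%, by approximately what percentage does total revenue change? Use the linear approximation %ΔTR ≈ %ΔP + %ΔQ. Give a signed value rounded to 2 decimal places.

-2.38%

%ΔQ ≈ Ed × %ΔP = (-1.7) × (+3.4%) = -5.7800%
%ΔTR ≈ %ΔP + %ΔQ = (+3.4%) + (-5.7800%) = -2.3800%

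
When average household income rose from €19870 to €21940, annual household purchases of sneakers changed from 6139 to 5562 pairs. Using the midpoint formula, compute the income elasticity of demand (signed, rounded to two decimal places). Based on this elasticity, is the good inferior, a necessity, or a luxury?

%ΔQ = (5562 − 6139)/[( 6139 + 5562)/2] = -577/5850.5 = -0.098624…
%ΔIncome = (21940 − 19870)/[( 19870 + 21940)/2] = 2070/20905 = 0.099019…
E_income = (-577/5850.5) / (2070/20905) = -0.9960…
E_income < 0 ⇒ inferior good.

-1.00; inferior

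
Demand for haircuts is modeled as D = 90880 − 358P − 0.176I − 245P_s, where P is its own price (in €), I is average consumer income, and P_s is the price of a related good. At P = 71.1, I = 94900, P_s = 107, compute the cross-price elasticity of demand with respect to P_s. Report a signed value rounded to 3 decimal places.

At the given values, D = 90880 − 358(71.1) − 0.176(94900) − 245(107) = 22508.8.
∂D/∂P_s = -245.
E = (-245) × (107/22508.8) = -1.16465…

-1.165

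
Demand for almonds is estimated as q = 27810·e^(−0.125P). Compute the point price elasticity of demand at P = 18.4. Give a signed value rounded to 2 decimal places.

dq/dP = −0.125·q = -348.525. At P = 18.4, q = 2788.2.
Ed = (dq/dP)·(P/q) = (-348.525) × (18.4/2788.2) = -2.3

-2.30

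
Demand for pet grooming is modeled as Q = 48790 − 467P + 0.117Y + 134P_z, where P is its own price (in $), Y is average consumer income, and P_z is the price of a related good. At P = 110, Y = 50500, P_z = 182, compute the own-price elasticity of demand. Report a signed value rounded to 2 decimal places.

At the given values, Q = 48790 − 467(110) + 0.117(50500) + 134(182) = 27716.5.
∂Q/∂P = −467.
E = (-467) × (110/27716.5) = -1.8534…

-1.85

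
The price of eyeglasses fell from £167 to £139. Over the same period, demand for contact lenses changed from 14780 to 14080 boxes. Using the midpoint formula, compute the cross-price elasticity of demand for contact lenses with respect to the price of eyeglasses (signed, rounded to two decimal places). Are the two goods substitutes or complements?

%ΔQ_{contact lenses} = (14080 − 14780)/avg = -700/14430 = -0.048510…
%ΔP_{eyeglasses} = (139 − 167)/avg = -28/153 = -0.183006…
E_cross = (-700/14430) / (-28/153) = 0.2650…
E_cross > 0 ⇒ the goods are substitutes.

0.27; substitutes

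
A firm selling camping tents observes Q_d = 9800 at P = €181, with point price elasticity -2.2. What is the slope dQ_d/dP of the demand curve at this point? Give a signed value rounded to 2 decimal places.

Ed = (dQ_d/dP)·(P/Q_d) ⇒ dQ_d/dP = Ed·Q_d/P = (-2.2)·9800/181 = -119.1160…

-119.12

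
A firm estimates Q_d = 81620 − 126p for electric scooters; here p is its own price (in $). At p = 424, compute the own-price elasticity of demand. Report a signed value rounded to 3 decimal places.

At the given values, Q_d = 81620 − 126(424) = 28196.
∂Q_d/∂p = −126.
E = (-126) × (424/28196) = -1.89473…

-1.895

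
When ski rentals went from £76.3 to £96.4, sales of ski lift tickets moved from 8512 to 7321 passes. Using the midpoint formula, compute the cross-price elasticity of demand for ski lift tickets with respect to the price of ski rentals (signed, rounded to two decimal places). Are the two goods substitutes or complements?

%ΔQ_{ski lift tickets} = (7321 − 8512)/avg = -1191/7916.5 = -0.150445…
%ΔP_{ski rentals} = (96.4 − 76.3)/avg = 20.1/86.35 = 0.232773…
E_cross = (-1191/7916.5) / (20.1/86.35) = -0.6463…
E_cross < 0 ⇒ the goods are complements.

-0.65; complements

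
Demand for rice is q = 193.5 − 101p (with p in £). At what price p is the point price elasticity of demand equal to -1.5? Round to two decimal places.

Ed = −101p/(193.5 − 101p). Set this equal to -1.5:
101p = 1.5·(193.5 − 101p) ⇒ 101p(1 + 1.5) = 1.5·193.5
p = 1.5·193.5 / (101·2.5) = 1.1495…

1.15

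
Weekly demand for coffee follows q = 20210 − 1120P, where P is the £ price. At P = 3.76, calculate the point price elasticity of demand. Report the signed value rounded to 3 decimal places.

-0.263

dq/dP = −1120. At P = 3.76, q = 20210 − 1120(3.76) = 15998.8.
Ed = (dq/dP)·(P/q) = −1120 × (3.76/15998.8) = -0.26321…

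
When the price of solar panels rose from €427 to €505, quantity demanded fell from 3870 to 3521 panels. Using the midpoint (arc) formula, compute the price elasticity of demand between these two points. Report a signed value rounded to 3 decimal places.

-0.564

%ΔQ = (3521 − 3870) / [(3870 + 3521)/2] = -349/3695.5 = -0.094439…
%ΔP = (505 − 427) / [(427 + 505)/2] = 78/466 = 0.167381…
Arc Ed = %ΔQ / %ΔP = (-349/3695.5) / (78/466) = -0.56421…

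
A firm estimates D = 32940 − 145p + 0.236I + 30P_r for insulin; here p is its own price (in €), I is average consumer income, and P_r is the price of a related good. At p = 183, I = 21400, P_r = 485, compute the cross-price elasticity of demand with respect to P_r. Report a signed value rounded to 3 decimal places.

At the given values, D = 32940 − 145(183) + 0.236(21400) + 30(485) = 26005.4.
∂D/∂P_r = 30.
E = (30) × (485/26005.4) = 0.55949…

0.559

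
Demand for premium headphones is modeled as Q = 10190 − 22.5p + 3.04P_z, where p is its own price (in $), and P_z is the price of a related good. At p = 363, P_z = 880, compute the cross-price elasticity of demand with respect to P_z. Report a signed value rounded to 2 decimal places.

At the given values, Q = 10190 − 22.5(363) + 3.04(880) = 4697.7.
∂Q/∂P_z = 3.04.
E = (3.04) × (880/4697.7) = 0.5694…

0.57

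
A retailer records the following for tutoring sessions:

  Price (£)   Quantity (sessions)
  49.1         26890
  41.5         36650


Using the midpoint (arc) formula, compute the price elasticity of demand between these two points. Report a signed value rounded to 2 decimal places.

-1.83

%ΔQ = (36650 − 26890) / [(26890 + 36650)/2] = 9760/31770 = 0.307208…
%ΔP = (41.5 − 49.1) / [(49.1 + 41.5)/2] = -7.6/45.3 = -0.167770…
Arc Ed = %ΔQ / %ΔP = (9760/31770) / (-7.6/45.3) = -1.8311…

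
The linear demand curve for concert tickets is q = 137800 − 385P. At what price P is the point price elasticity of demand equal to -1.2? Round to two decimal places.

195.23

Ed = −385P/(137800 − 385P). Set this equal to -1.2:
385P = 1.2·(137800 − 385P) ⇒ 385P(1 + 1.2) = 1.2·137800
P = 1.2·137800 / (385·2.2) = 195.2302…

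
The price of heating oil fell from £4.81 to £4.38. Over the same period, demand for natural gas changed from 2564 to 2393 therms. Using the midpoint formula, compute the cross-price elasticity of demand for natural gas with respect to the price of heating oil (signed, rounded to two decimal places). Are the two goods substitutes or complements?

%ΔQ_{natural gas} = (2393 − 2564)/avg = -171/2478.5 = -0.068993…
%ΔP_{heating oil} = (4.38 − 4.81)/avg = -0.43/4.595 = -0.093579…
E_cross = (-171/2478.5) / (-0.43/4.595) = 0.7372…
E_cross > 0 ⇒ the goods are substitutes.

0.74; substitutes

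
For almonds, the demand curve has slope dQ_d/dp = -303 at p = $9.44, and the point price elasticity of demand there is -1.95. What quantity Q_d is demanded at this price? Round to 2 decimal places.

Ed = (dQ_d/dp)·(p/Q_d) ⇒ Q_d = (dQ_d/dp)·p/Ed = (-303)·9.44/(-1.95) = 1466.8307…

1466.83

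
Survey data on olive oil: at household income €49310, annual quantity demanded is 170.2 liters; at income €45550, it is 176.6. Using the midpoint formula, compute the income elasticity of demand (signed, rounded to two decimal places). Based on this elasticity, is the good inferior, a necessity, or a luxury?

%ΔQ = (176.6 − 170.2)/[( 170.2 + 176.6)/2] = 6.4/173.4 = 0.036908…
%ΔIncome = (45550 − 49310)/[( 49310 + 45550)/2] = -3760/47430 = -0.079274…
E_income = (6.4/173.4) / (-3760/47430) = -0.4655…
E_income < 0 ⇒ inferior good.

-0.47; inferior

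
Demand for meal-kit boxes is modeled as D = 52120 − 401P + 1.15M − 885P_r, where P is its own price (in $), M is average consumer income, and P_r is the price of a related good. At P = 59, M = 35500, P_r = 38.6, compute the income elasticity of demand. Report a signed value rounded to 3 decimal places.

1.162

At the given values, D = 52120 − 401(59) + 1.15(35500) − 885(38.6) = 35125.
∂D/∂M = 1.15.
E = (1.15) × (35500/35125) = 1.16227…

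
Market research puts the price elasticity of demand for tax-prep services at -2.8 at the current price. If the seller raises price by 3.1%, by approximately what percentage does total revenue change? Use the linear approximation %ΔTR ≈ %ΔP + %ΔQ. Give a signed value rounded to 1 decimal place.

-5.6%

%ΔQ ≈ Ed × %ΔP = (-2.8) × (+3.1%) = -8.6800%
%ΔTR ≈ %ΔP + %ΔQ = (+3.1%) + (-8.6800%) = -5.5800%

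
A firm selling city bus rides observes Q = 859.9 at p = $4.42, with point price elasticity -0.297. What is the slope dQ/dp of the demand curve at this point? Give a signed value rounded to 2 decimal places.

Ed = (dQ/dp)·(p/Q) ⇒ dQ/dp = Ed·Q/p = (-0.297)·859.9/4.42 = -57.7806…

-57.78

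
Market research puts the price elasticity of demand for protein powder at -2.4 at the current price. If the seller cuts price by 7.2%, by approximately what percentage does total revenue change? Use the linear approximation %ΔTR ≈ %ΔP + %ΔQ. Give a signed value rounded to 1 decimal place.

+10.1%

%ΔQ ≈ Ed × %ΔP = (-2.4) × (-7.2%) = +17.2800%
%ΔTR ≈ %ΔP + %ΔQ = (-7.2%) + (+17.2800%) = +10.0800%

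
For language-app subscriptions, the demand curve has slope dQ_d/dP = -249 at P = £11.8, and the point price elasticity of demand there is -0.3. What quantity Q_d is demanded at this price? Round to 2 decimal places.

Ed = (dQ_d/dP)·(P/Q_d) ⇒ Q_d = (dQ_d/dP)·P/Ed = (-249)·11.8/(-0.3) = 9794

9794.00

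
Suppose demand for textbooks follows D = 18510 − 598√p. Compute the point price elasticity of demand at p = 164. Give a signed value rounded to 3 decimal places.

-0.353

dD/dp = −598/(2√p) = -23.348. At p = 164, D = 10851.9.
Ed = (dD/dp)·(p/D) = (-23.348) × (164/10851.9) = -0.35284…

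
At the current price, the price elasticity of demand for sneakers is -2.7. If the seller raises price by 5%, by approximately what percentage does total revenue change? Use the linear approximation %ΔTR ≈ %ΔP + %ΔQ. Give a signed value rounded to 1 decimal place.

%ΔQ ≈ Ed × %ΔP = (-2.7) × (+5%) = -13.5000%
%ΔTR ≈ %ΔP + %ΔQ = (+5%) + (-13.5000%) = -8.5000%

-8.5%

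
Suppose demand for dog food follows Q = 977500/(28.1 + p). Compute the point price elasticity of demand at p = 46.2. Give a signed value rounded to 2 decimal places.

-0.62

dQ/dp = −977500/(28.1 + p)² = -177.068. At p = 46.2, Q = 13156.1.
Ed = (dQ/dp)·(p/Q) = (-177.068) × (46.2/13156.1) = -0.6218…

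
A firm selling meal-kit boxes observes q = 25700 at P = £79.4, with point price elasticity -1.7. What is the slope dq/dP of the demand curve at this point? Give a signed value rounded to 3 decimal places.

Ed = (dq/dP)·(P/q) ⇒ dq/dP = Ed·q/P = (-1.7)·25700/79.4 = -550.25188…

-550.252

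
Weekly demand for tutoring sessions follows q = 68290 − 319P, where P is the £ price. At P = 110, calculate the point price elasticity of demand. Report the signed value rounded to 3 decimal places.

-1.057

dq/dP = −319. At P = 110, q = 68290 − 319(110) = 33200.
Ed = (dq/dP)·(P/q) = −319 × (110/33200) = -1.05692…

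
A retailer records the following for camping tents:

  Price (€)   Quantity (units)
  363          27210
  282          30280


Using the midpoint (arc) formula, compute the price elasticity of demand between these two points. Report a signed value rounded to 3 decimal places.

-0.425

%ΔQ = (30280 − 27210) / [(27210 + 30280)/2] = 3070/28745 = 0.106801…
%ΔP = (282 − 363) / [(363 + 282)/2] = -81/322.5 = -0.251162…
Arc Ed = %ΔQ / %ΔP = (3070/28745) / (-81/322.5) = -0.42522…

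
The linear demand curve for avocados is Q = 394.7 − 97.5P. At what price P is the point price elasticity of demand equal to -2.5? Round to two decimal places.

Ed = −97.5P/(394.7 − 97.5P). Set this equal to -2.5:
97.5P = 2.5·(394.7 − 97.5P) ⇒ 97.5P(1 + 2.5) = 2.5·394.7
P = 2.5·394.7 / (97.5·3.5) = 2.8915…

2.89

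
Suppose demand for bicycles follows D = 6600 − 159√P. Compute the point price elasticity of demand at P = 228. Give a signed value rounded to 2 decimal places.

dD/dP = −159/(2√P) = -5.26502. At P = 228, D = 4199.15.
Ed = (dD/dP)·(P/D) = (-5.26502) × (228/4199.15) = -0.2858…

-0.29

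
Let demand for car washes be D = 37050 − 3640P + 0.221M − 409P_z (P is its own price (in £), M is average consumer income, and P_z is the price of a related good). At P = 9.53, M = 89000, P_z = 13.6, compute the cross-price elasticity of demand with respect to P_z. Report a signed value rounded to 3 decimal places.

At the given values, D = 37050 − 3640(9.53) + 0.221(89000) − 409(13.6) = 16467.4.
∂D/∂P_z = -409.
E = (-409) × (13.6/16467.4) = -0.33778…

-0.338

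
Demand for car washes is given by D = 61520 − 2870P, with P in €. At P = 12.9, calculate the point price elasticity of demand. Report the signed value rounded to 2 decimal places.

-1.51

dD/dP = −2870. At P = 12.9, D = 61520 − 2870(12.9) = 24497.
Ed = (dD/dP)·(P/D) = −2870 × (12.9/24497) = -1.5113…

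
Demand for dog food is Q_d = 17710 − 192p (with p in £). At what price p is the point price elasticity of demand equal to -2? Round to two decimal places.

Ed = −192p/(17710 − 192p). Set this equal to -2:
192p = 2·(17710 − 192p) ⇒ 192p(1 + 2) = 2·17710
p = 2·17710 / (192·3) = 61.4930…

61.49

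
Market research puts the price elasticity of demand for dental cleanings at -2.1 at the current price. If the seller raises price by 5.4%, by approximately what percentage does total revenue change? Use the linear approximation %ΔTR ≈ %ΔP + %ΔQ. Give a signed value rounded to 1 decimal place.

%ΔQ ≈ Ed × %ΔP = (-2.1) × (+5.4%) = -11.3400%
%ΔTR ≈ %ΔP + %ΔQ = (+5.4%) + (-11.3400%) = -5.9400%

-5.9%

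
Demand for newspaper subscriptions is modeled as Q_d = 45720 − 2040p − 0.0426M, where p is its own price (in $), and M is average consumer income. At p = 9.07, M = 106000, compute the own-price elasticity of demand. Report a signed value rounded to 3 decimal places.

-0.815

At the given values, Q_d = 45720 − 2040(9.07) − 0.0426(106000) = 22701.6.
∂Q_d/∂p = −2040.
E = (-2040) × (9.07/22701.6) = -0.81504…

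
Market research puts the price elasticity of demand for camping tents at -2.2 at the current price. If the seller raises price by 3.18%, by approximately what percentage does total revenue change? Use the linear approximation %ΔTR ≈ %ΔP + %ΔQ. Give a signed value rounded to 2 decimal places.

-3.82%

%ΔQ ≈ Ed × %ΔP = (-2.2) × (+3.18%) = -6.9960%
%ΔTR ≈ %ΔP + %ΔQ = (+3.18%) + (-6.9960%) = -3.8160%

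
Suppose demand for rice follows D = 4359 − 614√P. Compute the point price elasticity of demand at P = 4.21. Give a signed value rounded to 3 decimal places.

-0.203

dD/dP = −614/(2√P) = -149.623. At P = 4.21, D = 3099.18.
Ed = (dD/dP)·(P/D) = (-149.623) × (4.21/3099.18) = -0.20325…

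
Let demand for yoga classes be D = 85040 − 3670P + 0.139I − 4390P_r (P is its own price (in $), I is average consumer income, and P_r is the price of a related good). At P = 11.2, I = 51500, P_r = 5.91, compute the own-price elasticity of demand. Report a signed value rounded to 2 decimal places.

At the given values, D = 85040 − 3670(11.2) + 0.139(51500) − 4390(5.91) = 25149.6.
∂D/∂P = −3670.
E = (-3670) × (11.2/25149.6) = -1.6343…

-1.63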